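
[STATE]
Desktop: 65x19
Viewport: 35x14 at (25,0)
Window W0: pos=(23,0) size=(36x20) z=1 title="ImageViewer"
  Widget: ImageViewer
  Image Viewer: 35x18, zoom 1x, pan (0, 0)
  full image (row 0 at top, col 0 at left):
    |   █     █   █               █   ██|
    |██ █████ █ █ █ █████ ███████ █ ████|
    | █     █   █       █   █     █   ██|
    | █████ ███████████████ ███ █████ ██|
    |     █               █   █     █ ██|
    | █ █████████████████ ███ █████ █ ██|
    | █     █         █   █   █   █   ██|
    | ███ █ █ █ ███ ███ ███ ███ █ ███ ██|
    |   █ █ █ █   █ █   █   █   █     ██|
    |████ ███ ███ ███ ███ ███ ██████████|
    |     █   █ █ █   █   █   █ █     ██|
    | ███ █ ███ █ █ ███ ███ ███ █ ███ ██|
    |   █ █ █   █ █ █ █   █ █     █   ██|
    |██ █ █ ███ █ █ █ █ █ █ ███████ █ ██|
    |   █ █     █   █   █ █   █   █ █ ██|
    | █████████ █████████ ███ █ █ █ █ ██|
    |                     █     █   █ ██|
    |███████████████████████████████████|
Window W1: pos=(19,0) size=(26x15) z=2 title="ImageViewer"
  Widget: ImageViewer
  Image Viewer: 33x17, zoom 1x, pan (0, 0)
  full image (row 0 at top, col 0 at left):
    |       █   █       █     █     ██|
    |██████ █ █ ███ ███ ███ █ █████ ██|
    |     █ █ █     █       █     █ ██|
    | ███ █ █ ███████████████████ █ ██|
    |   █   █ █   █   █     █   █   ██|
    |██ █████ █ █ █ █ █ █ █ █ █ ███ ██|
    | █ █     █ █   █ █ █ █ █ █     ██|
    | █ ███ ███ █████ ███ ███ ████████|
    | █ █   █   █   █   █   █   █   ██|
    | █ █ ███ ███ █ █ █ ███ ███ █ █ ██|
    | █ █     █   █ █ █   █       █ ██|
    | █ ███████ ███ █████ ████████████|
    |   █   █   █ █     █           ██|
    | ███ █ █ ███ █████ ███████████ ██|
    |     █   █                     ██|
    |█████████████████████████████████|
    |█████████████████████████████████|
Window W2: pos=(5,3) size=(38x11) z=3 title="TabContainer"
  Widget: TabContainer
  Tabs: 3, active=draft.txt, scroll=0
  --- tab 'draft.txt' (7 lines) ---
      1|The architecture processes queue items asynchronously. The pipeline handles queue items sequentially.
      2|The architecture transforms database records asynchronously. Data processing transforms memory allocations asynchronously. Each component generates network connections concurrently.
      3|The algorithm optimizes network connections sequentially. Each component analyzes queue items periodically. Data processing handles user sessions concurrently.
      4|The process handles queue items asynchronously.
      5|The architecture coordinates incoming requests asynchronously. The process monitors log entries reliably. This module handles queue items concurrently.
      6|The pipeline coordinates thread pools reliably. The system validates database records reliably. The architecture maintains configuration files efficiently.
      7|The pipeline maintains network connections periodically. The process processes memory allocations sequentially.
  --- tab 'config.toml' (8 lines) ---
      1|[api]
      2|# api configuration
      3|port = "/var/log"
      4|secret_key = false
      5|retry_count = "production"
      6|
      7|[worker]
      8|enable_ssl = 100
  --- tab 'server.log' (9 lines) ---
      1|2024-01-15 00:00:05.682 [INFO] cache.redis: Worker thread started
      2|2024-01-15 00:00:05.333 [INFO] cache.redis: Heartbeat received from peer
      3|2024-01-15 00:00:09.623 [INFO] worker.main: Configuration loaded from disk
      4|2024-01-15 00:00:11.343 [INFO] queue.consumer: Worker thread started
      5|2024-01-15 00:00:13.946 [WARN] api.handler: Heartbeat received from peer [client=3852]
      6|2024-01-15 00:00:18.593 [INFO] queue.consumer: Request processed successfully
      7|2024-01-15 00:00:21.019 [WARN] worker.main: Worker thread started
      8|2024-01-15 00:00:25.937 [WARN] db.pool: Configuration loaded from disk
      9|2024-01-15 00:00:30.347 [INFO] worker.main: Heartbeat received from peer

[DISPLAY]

━━━━━━━━━━━━━━━━━━━┓━━━━━━━━━━━━━┓ 
eViewer            ┃             ┃ 
───────────────────┨─────────────┨ 
━━━━━━━━━━━━━━━━━┓ ┃        █   █┃ 
                 ┃█┃███████ █ ███┃ 
─────────────────┨█┃  █     █   █┃ 
.toml │ server.lo┃█┃█ ███ █████ █┃ 
─────────────────┃█┃█   █     █ █┃ 
ocesses queue ite┃█┃███ █████ █ █┃ 
ansforms database┃█┃█   █   █   █┃ 
izes network conn┃█┃█ ███ █ ███ █┃ 
 queue items asyn┃█┃  █   █     █┃ 
ordinates incomin┃█┃███ █████████┃ 
━━━━━━━━━━━━━━━━━┛ ┃█   █ █     █┃ 


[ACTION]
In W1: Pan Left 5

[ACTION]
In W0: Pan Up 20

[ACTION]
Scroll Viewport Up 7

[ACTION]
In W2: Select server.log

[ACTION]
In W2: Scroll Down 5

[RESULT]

━━━━━━━━━━━━━━━━━━━┓━━━━━━━━━━━━━┓ 
eViewer            ┃             ┃ 
───────────────────┨─────────────┨ 
━━━━━━━━━━━━━━━━━┓ ┃        █   █┃ 
                 ┃█┃███████ █ ███┃ 
─────────────────┨█┃  █     █   █┃ 
.toml │[server.lo┃█┃█ ███ █████ █┃ 
─────────────────┃█┃█   █     █ █┃ 
.593 [INFO] queue┃█┃███ █████ █ █┃ 
.019 [WARN] worke┃█┃█   █   █   █┃ 
.937 [WARN] db.po┃█┃█ ███ █ ███ █┃ 
.347 [INFO] worke┃█┃  █   █     █┃ 
                 ┃█┃███ █████████┃ 
━━━━━━━━━━━━━━━━━┛ ┃█   █ █     █┃ 


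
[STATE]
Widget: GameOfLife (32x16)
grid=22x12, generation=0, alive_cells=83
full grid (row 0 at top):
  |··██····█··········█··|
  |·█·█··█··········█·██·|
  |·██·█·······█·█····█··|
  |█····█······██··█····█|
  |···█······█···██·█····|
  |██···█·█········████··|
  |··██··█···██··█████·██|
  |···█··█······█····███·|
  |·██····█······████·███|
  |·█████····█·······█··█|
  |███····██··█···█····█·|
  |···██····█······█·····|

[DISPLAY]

Gen: 0                          
··██····█··········█··          
·█·█··█··········█·██·          
·██·█·······█·█····█··          
█····█······██··█····█          
···█······█···██·█····          
██···█·█········████··          
··██··█···██··█████·██          
···█··█······█····███·          
·██····█······████·███          
·█████····█·······█··█          
███····██··█···█····█·          
···██····█······█·····          
                                
                                
                                


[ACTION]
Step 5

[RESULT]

Gen: 5                          
······················          
···········██·····███·          
···········███····███·          
···········█···█···█··          
·············█·██·····          
·█··········██········          
··██·······█···█·█····          
█··█·······█··········          
·····█············█···          
······█·····██·█·█····          
█·█···········█·······          
·█·██·█···············          
                                
                                
                                


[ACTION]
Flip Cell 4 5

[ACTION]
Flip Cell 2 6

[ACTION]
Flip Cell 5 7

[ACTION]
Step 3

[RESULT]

Gen: 8                          
······················          
···········██······██·          
···········█·██··█··█·          
·············█·····██·          
··█··········█···█····          
·███········███·█·····          
██··█·······██········          
··███·················          
··██·········█········          
··█·█·······█·█·······          
·█··█········██·······          
···██·················          
                                
                                
                                


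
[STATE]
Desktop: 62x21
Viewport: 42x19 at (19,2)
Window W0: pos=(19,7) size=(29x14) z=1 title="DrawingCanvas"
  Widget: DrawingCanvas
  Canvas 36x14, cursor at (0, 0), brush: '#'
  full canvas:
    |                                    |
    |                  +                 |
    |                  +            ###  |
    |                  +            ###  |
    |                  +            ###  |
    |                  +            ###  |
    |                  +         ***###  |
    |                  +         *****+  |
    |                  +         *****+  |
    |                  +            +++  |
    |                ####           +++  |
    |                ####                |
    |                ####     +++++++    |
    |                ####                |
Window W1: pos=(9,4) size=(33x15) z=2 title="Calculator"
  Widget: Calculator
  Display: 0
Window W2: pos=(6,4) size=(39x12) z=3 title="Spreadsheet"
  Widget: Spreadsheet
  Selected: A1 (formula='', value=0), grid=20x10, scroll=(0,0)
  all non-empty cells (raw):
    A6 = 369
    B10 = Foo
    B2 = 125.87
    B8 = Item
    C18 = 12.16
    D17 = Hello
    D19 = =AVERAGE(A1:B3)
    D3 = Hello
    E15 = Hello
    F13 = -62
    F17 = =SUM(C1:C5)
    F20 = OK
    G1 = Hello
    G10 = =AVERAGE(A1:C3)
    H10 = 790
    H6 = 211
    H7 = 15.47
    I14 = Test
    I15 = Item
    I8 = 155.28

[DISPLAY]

                                          
                                          
━━━━━━━━━━━━━━━━━━━━━━━━━┓                
                         ┃                
─────────────────────────┨                
                         ┃━━┓             
   B       C       D     ┃  ┃             
-------------------------┃──┨             
       0       0       0 ┃  ┃             
  125.87       0       0 ┃  ┃             
       0       0Hello    ┃  ┃             
       0       0       0 ┃  ┃             
       0       0       0 ┃  ┃             
━━━━━━━━━━━━━━━━━━━━━━━━━┛  ┃             
───┼───┤              ┃     ┃             
 MR│ M+│              ┃     ┃             
━━━━━━━━━━━━━━━━━━━━━━┛     ┃             
┃                  +        ┃             
┗━━━━━━━━━━━━━━━━━━━━━━━━━━━┛             


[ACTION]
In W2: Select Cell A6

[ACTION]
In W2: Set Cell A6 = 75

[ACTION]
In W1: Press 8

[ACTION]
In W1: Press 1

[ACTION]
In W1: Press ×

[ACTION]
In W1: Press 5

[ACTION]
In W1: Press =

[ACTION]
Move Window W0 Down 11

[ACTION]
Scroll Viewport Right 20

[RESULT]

                                          
                                          
━━━━━━━━━━━━━━━━━━━━━━━━┓                 
                        ┃                 
────────────────────────┨                 
                        ┃━━┓              
  B       C       D     ┃  ┃              
------------------------┃──┨              
      0       0       0 ┃  ┃              
 125.87       0       0 ┃  ┃              
      0       0Hello    ┃  ┃              
      0       0       0 ┃  ┃              
      0       0       0 ┃  ┃              
━━━━━━━━━━━━━━━━━━━━━━━━┛  ┃              
──┼───┤              ┃     ┃              
MR│ M+│              ┃     ┃              
━━━━━━━━━━━━━━━━━━━━━┛     ┃              
                  +        ┃              
━━━━━━━━━━━━━━━━━━━━━━━━━━━┛              


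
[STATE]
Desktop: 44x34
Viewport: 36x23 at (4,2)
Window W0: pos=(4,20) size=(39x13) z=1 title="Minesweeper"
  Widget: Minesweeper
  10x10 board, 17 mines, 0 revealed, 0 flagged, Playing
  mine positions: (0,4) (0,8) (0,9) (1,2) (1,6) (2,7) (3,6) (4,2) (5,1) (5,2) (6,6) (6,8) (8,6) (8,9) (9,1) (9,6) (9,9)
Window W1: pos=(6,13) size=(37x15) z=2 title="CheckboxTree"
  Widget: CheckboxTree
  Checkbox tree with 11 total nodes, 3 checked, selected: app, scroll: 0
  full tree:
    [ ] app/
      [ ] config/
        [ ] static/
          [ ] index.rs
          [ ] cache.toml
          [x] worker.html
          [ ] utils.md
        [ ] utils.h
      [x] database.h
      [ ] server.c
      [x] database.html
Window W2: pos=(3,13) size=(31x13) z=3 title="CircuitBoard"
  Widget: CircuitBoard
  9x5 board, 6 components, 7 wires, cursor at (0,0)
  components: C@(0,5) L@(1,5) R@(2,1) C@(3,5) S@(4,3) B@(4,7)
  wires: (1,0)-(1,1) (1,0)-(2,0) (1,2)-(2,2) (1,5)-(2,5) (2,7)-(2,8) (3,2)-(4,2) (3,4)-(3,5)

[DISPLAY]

                                    
                                    
                                    
                                    
                                    
                                    
                                    
                                    
                                    
                                    
                                    
━━━━━━━━━━━━━━━━━━━━━━━━━━━━━┓━━━━━━
 CircuitBoard                ┃      
─────────────────────────────┨──────
   0 1 2 3 4 5 6 7 8         ┃      
0  [.]                  C    ┃      
                             ┃      
1   · ─ ·   ·           L    ┃      
    │       │           │    ┃      
2   ·   R   ·           ·    ┃      
                             ┃      
3           ·       · ─ C    ┃      
            │                ┃      


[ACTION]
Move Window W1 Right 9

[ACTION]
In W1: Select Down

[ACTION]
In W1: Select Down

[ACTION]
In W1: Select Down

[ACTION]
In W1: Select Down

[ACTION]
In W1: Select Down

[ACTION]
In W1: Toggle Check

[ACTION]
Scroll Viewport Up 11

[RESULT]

                                    
                                    
                                    
                                    
                                    
                                    
                                    
                                    
                                    
                                    
                                    
                                    
                                    
━━━━━━━━━━━━━━━━━━━━━━━━━━━━━┓━━━━━━
 CircuitBoard                ┃      
─────────────────────────────┨──────
   0 1 2 3 4 5 6 7 8         ┃      
0  [.]                  C    ┃      
                             ┃      
1   · ─ ·   ·           L    ┃      
    │       │           │    ┃      
2   ·   R   ·           ·    ┃      
                             ┃      


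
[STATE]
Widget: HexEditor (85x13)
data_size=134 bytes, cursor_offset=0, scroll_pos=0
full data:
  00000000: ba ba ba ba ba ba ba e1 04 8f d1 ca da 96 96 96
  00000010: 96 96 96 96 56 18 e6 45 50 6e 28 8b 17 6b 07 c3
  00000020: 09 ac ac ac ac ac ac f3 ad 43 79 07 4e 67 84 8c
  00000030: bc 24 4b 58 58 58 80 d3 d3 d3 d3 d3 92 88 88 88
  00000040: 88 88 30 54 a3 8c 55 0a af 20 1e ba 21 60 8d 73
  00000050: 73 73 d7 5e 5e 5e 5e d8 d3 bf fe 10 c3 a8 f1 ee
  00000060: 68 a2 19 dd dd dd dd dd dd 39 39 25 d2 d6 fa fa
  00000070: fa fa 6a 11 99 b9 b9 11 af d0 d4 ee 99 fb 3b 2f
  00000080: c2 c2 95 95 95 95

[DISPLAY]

00000000  BA ba ba ba ba ba ba e1  04 8f d1 ca da 96 96 96  |................|       
00000010  96 96 96 96 56 18 e6 45  50 6e 28 8b 17 6b 07 c3  |....V..EPn(..k..|       
00000020  09 ac ac ac ac ac ac f3  ad 43 79 07 4e 67 84 8c  |.........Cy.Ng..|       
00000030  bc 24 4b 58 58 58 80 d3  d3 d3 d3 d3 92 88 88 88  |.$KXXX..........|       
00000040  88 88 30 54 a3 8c 55 0a  af 20 1e ba 21 60 8d 73  |..0T..U.. ..!`.s|       
00000050  73 73 d7 5e 5e 5e 5e d8  d3 bf fe 10 c3 a8 f1 ee  |ss.^^^^.........|       
00000060  68 a2 19 dd dd dd dd dd  dd 39 39 25 d2 d6 fa fa  |h........99%....|       
00000070  fa fa 6a 11 99 b9 b9 11  af d0 d4 ee 99 fb 3b 2f  |..j...........;/|       
00000080  c2 c2 95 95 95 95                                 |......          |       
                                                                                     
                                                                                     
                                                                                     
                                                                                     


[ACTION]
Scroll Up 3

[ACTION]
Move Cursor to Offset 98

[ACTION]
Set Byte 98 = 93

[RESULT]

00000000  ba ba ba ba ba ba ba e1  04 8f d1 ca da 96 96 96  |................|       
00000010  96 96 96 96 56 18 e6 45  50 6e 28 8b 17 6b 07 c3  |....V..EPn(..k..|       
00000020  09 ac ac ac ac ac ac f3  ad 43 79 07 4e 67 84 8c  |.........Cy.Ng..|       
00000030  bc 24 4b 58 58 58 80 d3  d3 d3 d3 d3 92 88 88 88  |.$KXXX..........|       
00000040  88 88 30 54 a3 8c 55 0a  af 20 1e ba 21 60 8d 73  |..0T..U.. ..!`.s|       
00000050  73 73 d7 5e 5e 5e 5e d8  d3 bf fe 10 c3 a8 f1 ee  |ss.^^^^.........|       
00000060  68 a2 93 dd dd dd dd dd  dd 39 39 25 d2 d6 fa fa  |h........99%....|       
00000070  fa fa 6a 11 99 b9 b9 11  af d0 d4 ee 99 fb 3b 2f  |..j...........;/|       
00000080  c2 c2 95 95 95 95                                 |......          |       
                                                                                     
                                                                                     
                                                                                     
                                                                                     


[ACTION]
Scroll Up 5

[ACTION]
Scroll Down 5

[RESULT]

00000050  73 73 d7 5e 5e 5e 5e d8  d3 bf fe 10 c3 a8 f1 ee  |ss.^^^^.........|       
00000060  68 a2 93 dd dd dd dd dd  dd 39 39 25 d2 d6 fa fa  |h........99%....|       
00000070  fa fa 6a 11 99 b9 b9 11  af d0 d4 ee 99 fb 3b 2f  |..j...........;/|       
00000080  c2 c2 95 95 95 95                                 |......          |       
                                                                                     
                                                                                     
                                                                                     
                                                                                     
                                                                                     
                                                                                     
                                                                                     
                                                                                     
                                                                                     


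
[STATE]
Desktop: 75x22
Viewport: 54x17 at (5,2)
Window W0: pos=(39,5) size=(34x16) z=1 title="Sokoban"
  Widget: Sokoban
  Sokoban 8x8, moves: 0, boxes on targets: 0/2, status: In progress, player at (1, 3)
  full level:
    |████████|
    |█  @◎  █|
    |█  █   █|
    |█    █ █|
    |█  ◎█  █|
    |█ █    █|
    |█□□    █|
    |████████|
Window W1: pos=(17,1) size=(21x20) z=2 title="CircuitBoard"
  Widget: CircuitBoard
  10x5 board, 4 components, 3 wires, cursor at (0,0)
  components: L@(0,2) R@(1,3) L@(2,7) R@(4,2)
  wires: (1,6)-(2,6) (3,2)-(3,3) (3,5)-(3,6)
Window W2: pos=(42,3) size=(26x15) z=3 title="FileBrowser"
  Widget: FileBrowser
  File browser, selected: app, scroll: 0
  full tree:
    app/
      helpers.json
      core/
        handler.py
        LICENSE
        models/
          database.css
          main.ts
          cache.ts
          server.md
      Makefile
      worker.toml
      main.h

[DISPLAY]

            ┃ CircuitBoard      ┃                     
            ┠───────────────────┨    ┏━━━━━━━━━━━━━━━━
            ┃   0 1 2 3 4 5 6 7 ┃    ┃ FileBrowser    
            ┃0  [.]      L      ┃ ┏━━┠────────────────
            ┃                   ┃ ┃ S┃> [-] app/      
            ┃1               R  ┃ ┠──┃    helpers.json
            ┃                   ┃ ┃██┃    [+] core/   
            ┃2                  ┃ ┃█ ┃    Makefile    
            ┃                   ┃ ┃█ ┃    worker.toml 
            ┃3           · ─ ·  ┃ ┃█ ┃    main.h      
            ┃                   ┃ ┃█ ┃                
            ┃4           R      ┃ ┃█ ┃                
            ┃Cursor: (0,0)      ┃ ┃█□┃                
            ┃                   ┃ ┃██┃                
            ┃                   ┃ ┃Mo┃                
            ┃                   ┃ ┃  ┗━━━━━━━━━━━━━━━━
            ┃                   ┃ ┃                   


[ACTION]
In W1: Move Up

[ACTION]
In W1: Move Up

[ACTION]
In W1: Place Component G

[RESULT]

            ┃ CircuitBoard      ┃                     
            ┠───────────────────┨    ┏━━━━━━━━━━━━━━━━
            ┃   0 1 2 3 4 5 6 7 ┃    ┃ FileBrowser    
            ┃0  [G]      L      ┃ ┏━━┠────────────────
            ┃                   ┃ ┃ S┃> [-] app/      
            ┃1               R  ┃ ┠──┃    helpers.json
            ┃                   ┃ ┃██┃    [+] core/   
            ┃2                  ┃ ┃█ ┃    Makefile    
            ┃                   ┃ ┃█ ┃    worker.toml 
            ┃3           · ─ ·  ┃ ┃█ ┃    main.h      
            ┃                   ┃ ┃█ ┃                
            ┃4           R      ┃ ┃█ ┃                
            ┃Cursor: (0,0)      ┃ ┃█□┃                
            ┃                   ┃ ┃██┃                
            ┃                   ┃ ┃Mo┃                
            ┃                   ┃ ┃  ┗━━━━━━━━━━━━━━━━
            ┃                   ┃ ┃                   


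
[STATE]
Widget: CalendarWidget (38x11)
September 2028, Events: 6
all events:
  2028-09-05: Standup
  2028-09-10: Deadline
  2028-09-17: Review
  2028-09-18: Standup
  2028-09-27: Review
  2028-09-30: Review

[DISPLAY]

            September 2028            
Mo Tu We Th Fr Sa Su                  
             1  2  3                  
 4  5*  6  7  8  9 10*                
11 12 13 14 15 16 17*                 
18* 19 20 21 22 23 24                 
25 26 27* 28 29 30*                   
                                      
                                      
                                      
                                      


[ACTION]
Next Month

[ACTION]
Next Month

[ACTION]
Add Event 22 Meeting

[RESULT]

            November 2028             
Mo Tu We Th Fr Sa Su                  
       1  2  3  4  5                  
 6  7  8  9 10 11 12                  
13 14 15 16 17 18 19                  
20 21 22* 23 24 25 26                 
27 28 29 30                           
                                      
                                      
                                      
                                      


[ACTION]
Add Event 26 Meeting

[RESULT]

            November 2028             
Mo Tu We Th Fr Sa Su                  
       1  2  3  4  5                  
 6  7  8  9 10 11 12                  
13 14 15 16 17 18 19                  
20 21 22* 23 24 25 26*                
27 28 29 30                           
                                      
                                      
                                      
                                      


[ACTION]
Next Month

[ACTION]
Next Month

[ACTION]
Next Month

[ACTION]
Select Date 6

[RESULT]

            February 2029             
Mo Tu We Th Fr Sa Su                  
          1  2  3  4                  
 5 [ 6]  7  8  9 10 11                
12 13 14 15 16 17 18                  
19 20 21 22 23 24 25                  
26 27 28                              
                                      
                                      
                                      
                                      


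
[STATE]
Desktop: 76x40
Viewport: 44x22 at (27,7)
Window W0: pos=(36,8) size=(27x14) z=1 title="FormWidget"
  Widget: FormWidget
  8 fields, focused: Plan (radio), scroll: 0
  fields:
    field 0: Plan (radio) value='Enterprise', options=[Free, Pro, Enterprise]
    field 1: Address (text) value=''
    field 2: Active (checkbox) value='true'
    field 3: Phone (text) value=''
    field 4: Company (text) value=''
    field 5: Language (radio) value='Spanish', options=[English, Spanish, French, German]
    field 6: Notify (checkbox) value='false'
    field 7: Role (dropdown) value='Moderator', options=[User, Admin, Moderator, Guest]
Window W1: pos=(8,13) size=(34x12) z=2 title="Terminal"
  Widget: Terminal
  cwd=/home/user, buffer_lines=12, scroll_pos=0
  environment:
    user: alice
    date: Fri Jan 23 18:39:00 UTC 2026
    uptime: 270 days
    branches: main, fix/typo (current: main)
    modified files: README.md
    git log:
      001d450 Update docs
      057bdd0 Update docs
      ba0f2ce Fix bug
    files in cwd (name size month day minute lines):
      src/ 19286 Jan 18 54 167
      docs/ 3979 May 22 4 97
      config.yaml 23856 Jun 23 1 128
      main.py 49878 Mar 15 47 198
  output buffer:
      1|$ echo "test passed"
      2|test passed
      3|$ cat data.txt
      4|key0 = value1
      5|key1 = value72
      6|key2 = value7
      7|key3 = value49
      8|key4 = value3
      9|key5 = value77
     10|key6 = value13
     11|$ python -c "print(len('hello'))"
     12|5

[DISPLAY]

                                            
         ┏━━━━━━━━━━━━━━━━━━━━━━━━━┓        
         ┃ FormWidget              ┃        
         ┠─────────────────────────┨        
         ┃> Plan:       ( ) Free  (┃        
         ┃  Address:    [         ]┃        
━━━━━━━━━━━━━━┓ive:     [x]        ┃        
              ┃ne:      [         ]┃        
──────────────┨pany:    [         ]┃        
d"            ┃guage:   ( ) English┃        
              ┃ify:     [ ]        ┃        
              ┃e:       [Moderato▼]┃        
              ┃                    ┃        
              ┃                    ┃        
              ┃━━━━━━━━━━━━━━━━━━━━┛        
              ┃                             
              ┃                             
━━━━━━━━━━━━━━┛                             
                                            
                                            
                                            
                                            


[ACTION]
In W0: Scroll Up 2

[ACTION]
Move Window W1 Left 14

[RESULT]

                                            
         ┏━━━━━━━━━━━━━━━━━━━━━━━━━┓        
         ┃ FormWidget              ┃        
         ┠─────────────────────────┨        
         ┃> Plan:       ( ) Free  (┃        
         ┃  Address:    [         ]┃        
━━━━━━┓  ┃  Active:     [x]        ┃        
      ┃  ┃  Phone:      [         ]┃        
──────┨  ┃  Company:    [         ]┃        
      ┃  ┃  Language:   ( ) English┃        
      ┃  ┃  Notify:     [ ]        ┃        
      ┃  ┃  Role:       [Moderato▼]┃        
      ┃  ┃                         ┃        
      ┃  ┃                         ┃        
      ┃  ┗━━━━━━━━━━━━━━━━━━━━━━━━━┛        
      ┃                                     
      ┃                                     
━━━━━━┛                                     
                                            
                                            
                                            
                                            


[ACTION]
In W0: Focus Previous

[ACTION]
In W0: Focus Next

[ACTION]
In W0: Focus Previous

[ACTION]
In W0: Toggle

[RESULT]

                                            
         ┏━━━━━━━━━━━━━━━━━━━━━━━━━┓        
         ┃ FormWidget              ┃        
         ┠─────────────────────────┨        
         ┃  Plan:       ( ) Free  (┃        
         ┃  Address:    [         ]┃        
━━━━━━┓  ┃  Active:     [x]        ┃        
      ┃  ┃  Phone:      [         ]┃        
──────┨  ┃  Company:    [         ]┃        
      ┃  ┃  Language:   ( ) English┃        
      ┃  ┃  Notify:     [ ]        ┃        
      ┃  ┃> Role:       [Moderato▼]┃        
      ┃  ┃                         ┃        
      ┃  ┃                         ┃        
      ┃  ┗━━━━━━━━━━━━━━━━━━━━━━━━━┛        
      ┃                                     
      ┃                                     
━━━━━━┛                                     
                                            
                                            
                                            
                                            


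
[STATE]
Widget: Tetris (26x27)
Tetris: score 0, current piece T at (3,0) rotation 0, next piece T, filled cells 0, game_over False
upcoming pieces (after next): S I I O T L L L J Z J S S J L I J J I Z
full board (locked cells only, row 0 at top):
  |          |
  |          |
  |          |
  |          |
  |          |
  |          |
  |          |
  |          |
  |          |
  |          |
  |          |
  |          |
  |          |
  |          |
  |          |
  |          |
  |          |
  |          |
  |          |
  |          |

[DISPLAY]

    ▒     │Next:          
   ▒▒▒    │ ▒             
          │▒▒▒            
          │               
          │               
          │               
          │Score:         
          │0              
          │               
          │               
          │               
          │               
          │               
          │               
          │               
          │               
          │               
          │               
          │               
          │               
          │               
          │               
          │               
          │               
          │               
          │               
          │               


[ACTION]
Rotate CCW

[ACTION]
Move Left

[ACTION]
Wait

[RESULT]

          │Next:          
   ▒      │ ▒             
  ▒▒      │▒▒▒            
   ▒      │               
          │               
          │               
          │Score:         
          │0              
          │               
          │               
          │               
          │               
          │               
          │               
          │               
          │               
          │               
          │               
          │               
          │               
          │               
          │               
          │               
          │               
          │               
          │               
          │               


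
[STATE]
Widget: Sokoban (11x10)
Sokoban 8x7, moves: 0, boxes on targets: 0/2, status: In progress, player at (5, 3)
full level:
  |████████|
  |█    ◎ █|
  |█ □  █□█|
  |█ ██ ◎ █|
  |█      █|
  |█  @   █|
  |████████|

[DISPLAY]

████████   
█    ◎ █   
█ □  █□█   
█ ██ ◎ █   
█      █   
█  @   █   
████████   
Moves: 0  0
           
           


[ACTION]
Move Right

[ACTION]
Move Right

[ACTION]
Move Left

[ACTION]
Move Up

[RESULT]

████████   
█    ◎ █   
█ □  █□█   
█ ██ ◎ █   
█   @  █   
█      █   
████████   
Moves: 4  0
           
           


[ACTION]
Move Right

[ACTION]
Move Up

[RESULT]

████████   
█    ◎ █   
█ □  █□█   
█ ██ + █   
█      █   
█      █   
████████   
Moves: 6  0
           
           


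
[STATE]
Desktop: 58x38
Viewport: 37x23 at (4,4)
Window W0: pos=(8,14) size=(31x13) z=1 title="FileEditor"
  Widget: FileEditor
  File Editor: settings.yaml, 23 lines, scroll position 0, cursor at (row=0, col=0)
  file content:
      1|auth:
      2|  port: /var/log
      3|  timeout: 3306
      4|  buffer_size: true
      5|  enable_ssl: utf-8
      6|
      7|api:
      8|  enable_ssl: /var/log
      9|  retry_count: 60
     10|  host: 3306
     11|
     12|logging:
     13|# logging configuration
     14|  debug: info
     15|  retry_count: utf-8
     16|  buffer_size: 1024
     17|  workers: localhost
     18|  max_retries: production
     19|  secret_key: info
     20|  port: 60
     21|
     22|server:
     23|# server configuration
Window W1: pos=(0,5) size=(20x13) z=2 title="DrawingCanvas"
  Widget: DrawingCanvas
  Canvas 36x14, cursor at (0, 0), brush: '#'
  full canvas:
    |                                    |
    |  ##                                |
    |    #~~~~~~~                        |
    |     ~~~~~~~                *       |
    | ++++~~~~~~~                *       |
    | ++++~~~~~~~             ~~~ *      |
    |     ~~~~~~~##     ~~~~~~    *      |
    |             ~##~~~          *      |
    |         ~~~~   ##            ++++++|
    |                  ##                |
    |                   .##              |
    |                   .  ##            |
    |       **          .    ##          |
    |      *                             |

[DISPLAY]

                                     
━━━━━━━━━━━━━━━┓                     
awingCanvas    ┃                     
───────────────┨                     
               ┃                     
#              ┃                     
 #~~~~~~~      ┃                     
  ~~~~~~~      ┃                     
++~~~~~~~      ┃                     
++~~~~~~~      ┃                     
  ~~~~~~~##    ┃━━━━━━━━━━━━━━━━━━┓  
          ~##~~┃                  ┃  
      ~~~~   ##┃──────────────────┨  
━━━━━━━━━━━━━━━┛                 ▲┃  
    ┃  port: /var/log            █┃  
    ┃  timeout: 3306             ░┃  
    ┃  buffer_size: true         ░┃  
    ┃  enable_ssl: utf-8         ░┃  
    ┃                            ░┃  
    ┃api:                        ░┃  
    ┃  enable_ssl: /var/log      ░┃  
    ┃  retry_count: 60           ▼┃  
    ┗━━━━━━━━━━━━━━━━━━━━━━━━━━━━━┛  


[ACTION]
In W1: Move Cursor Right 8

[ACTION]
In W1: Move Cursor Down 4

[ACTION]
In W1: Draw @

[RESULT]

                                     
━━━━━━━━━━━━━━━┓                     
awingCanvas    ┃                     
───────────────┨                     
               ┃                     
#              ┃                     
 #~~~~~~~      ┃                     
  ~~~~~~~      ┃                     
++~~~@~~~      ┃                     
++~~~~~~~      ┃                     
  ~~~~~~~##    ┃━━━━━━━━━━━━━━━━━━┓  
          ~##~~┃                  ┃  
      ~~~~   ##┃──────────────────┨  
━━━━━━━━━━━━━━━┛                 ▲┃  
    ┃  port: /var/log            █┃  
    ┃  timeout: 3306             ░┃  
    ┃  buffer_size: true         ░┃  
    ┃  enable_ssl: utf-8         ░┃  
    ┃                            ░┃  
    ┃api:                        ░┃  
    ┃  enable_ssl: /var/log      ░┃  
    ┃  retry_count: 60           ▼┃  
    ┗━━━━━━━━━━━━━━━━━━━━━━━━━━━━━┛  


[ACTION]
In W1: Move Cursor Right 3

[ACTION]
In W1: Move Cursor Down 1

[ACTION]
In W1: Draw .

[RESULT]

                                     
━━━━━━━━━━━━━━━┓                     
awingCanvas    ┃                     
───────────────┨                     
               ┃                     
#              ┃                     
 #~~~~~~~      ┃                     
  ~~~~~~~      ┃                     
++~~~@~~~      ┃                     
++~~~~~~.      ┃                     
  ~~~~~~~##    ┃━━━━━━━━━━━━━━━━━━┓  
          ~##~~┃                  ┃  
      ~~~~   ##┃──────────────────┨  
━━━━━━━━━━━━━━━┛                 ▲┃  
    ┃  port: /var/log            █┃  
    ┃  timeout: 3306             ░┃  
    ┃  buffer_size: true         ░┃  
    ┃  enable_ssl: utf-8         ░┃  
    ┃                            ░┃  
    ┃api:                        ░┃  
    ┃  enable_ssl: /var/log      ░┃  
    ┃  retry_count: 60           ▼┃  
    ┗━━━━━━━━━━━━━━━━━━━━━━━━━━━━━┛  
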